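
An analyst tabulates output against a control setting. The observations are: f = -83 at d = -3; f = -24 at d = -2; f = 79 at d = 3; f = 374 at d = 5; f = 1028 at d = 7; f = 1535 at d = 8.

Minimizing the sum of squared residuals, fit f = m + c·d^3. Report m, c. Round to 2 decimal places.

XᵀX·[m, c]ᵀ = Xᵀf reads: 6·m + 972·c = 2909;  972·m + 396940·c = 1189840.
(Σ1 = 6, Σd^3 = 972, Σd^3·d^3 = 396940, Σf = 2909, Σd^3·f = 1189840.)
Eliminating c: 396940·(row 1) − 972·(row 2) gives 1436856·m = 396940·2909 − 972·1189840 = -1826020, so m = -456505/359214.
Then c = (1189840 − 972·(-456505/359214))/396940 = 359291/119738.

m = -1.27, c = 3.00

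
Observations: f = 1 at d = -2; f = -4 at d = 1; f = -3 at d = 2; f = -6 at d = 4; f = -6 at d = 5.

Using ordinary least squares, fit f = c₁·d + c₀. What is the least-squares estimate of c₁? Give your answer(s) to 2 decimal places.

c₁ = -1.00

The normal system XᵀX·[c₁, c₀]ᵀ = Xᵀf is [[50, 10]; [10, 5]]·[c₁, c₀]ᵀ = [-66, -18]ᵀ.
Eliminating c₀: 5·(row 1) − 10·(row 2) gives 150·c₁ = 5·(-66) − 10·(-18) = -150, so c₁ = -1.
Then c₀ = ((-18) − 10·(-1))/5 = -8/5.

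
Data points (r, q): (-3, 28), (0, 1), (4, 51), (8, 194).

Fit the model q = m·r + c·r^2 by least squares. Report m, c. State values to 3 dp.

m = 0.099, c = 3.029

From the data, Σr·r = 89, Σr·r^2 = 549, Σr^2·r^2 = 4433.
And Σr·q = 1672, Σr^2·q = 13484.
Determinant 89·4433 − 549² = 93136.
m = (1672·4433 − 549·13484)/93136 = 2315/23284; c = (89·13484 − 549·1672)/93136 = 70537/23284.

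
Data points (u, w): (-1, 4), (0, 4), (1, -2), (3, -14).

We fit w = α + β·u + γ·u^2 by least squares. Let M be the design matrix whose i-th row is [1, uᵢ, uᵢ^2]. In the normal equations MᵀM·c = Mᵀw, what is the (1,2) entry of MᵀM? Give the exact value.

Row 1 ↔ basis 1, column 2 ↔ basis u, so (MᵀM)_{1,2} = Σᵢ u = (1)·(-1) + (1)·(0) + (1)·(1) + (1)·(3) = 3.

3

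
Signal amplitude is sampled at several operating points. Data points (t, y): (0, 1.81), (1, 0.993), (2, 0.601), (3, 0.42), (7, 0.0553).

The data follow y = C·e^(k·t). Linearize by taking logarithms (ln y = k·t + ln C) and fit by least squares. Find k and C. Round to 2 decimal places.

k = -0.49, C = 1.71

Let Y = ln y. Fitting Y = k·t + ln C by least squares:
Sums: Σt = 13.0000, Σ(t)² = 63.0000, Σln y = -3.6853, Σt·ln y = -23.8927.
Normal system: [[63.0000, 13.0000]; [13.0000, 5]]·[k, ln C]ᵀ = [-23.8927, -3.6853]ᵀ.
Solving (det = 146.0000): k = -0.49010, ln C = 0.53718, so C = exp(0.53718) = 1.71118.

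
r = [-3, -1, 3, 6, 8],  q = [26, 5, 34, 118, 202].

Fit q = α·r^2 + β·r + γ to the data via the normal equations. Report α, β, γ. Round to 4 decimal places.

α = 2.9296, β = 1.3921, γ = 3.6566

Forming MᵀM = [[5555, 727, 119]; [727, 119, 13]; [119, 13, 5]] and Mᵀq = [17721, 2343, 385]ᵀ gives MᵀM·[α, β, γ]ᵀ = Mᵀq.
Row-reducing yields α = 70301/23997, β = 33407/23997, γ = 29249/7999.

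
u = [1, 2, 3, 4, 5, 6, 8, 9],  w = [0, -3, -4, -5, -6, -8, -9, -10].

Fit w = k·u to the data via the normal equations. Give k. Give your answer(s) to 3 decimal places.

k = -1.178

Sums needed: Σu·u = 236.
Moment sums: Σu·w = -278.
So XᵀX·[k]ᵀ = Xᵀw: [[236]]·[k]ᵀ = [-278]ᵀ.
Hence k = -278 / 236 ≈ -1.17797.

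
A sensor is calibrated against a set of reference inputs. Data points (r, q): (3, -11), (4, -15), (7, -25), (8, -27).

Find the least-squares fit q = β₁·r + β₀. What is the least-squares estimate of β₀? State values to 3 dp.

Normal-equation sums: Σr·r = 138, Σr = 22, Σ1 = 4.
And Σr·q = -484, Σq = -78.
MᵀM·[β₁, β₀]ᵀ = Mᵀq becomes [[138, 22]; [22, 4]]·[β₁, β₀]ᵀ = [-484, -78]ᵀ.
det = 138·4 − 22² = 68.
β₁ = ((-484)·4 − 22·(-78))/68 = -55/17; β₀ = (138·(-78) − 22·(-484))/68 = -29/17.

β₀ = -1.706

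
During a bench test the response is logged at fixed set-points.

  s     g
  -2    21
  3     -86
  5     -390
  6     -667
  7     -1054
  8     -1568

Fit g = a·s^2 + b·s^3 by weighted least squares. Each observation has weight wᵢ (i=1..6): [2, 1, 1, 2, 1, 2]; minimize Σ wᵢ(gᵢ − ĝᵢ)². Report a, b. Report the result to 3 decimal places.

MᵀWM·[a, b]ᵀ = MᵀWg reads: 13923·a + 101199·b = -310730;  101199·a + 751731·b = -2306706.
Eliminating b: 751731·(row 1) − 101199·(row 2) gives 225113112·a = 751731·(-310730) − 101199·(-2306706) = -149033136, so a = -887102/1339959.
Then b = ((-2306706) − 101199·(-887102/1339959))/751731 = -3992276/1339959.

a = -0.662, b = -2.979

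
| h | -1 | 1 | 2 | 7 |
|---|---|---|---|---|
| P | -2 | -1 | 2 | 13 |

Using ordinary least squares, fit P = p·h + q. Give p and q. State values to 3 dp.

p = 1.986, q = -1.468

The normal system MᵀM·[p, q]ᵀ = MᵀP is [[55, 9]; [9, 4]]·[p, q]ᵀ = [96, 12]ᵀ.
Eliminating q: 4·(row 1) − 9·(row 2) gives 139·p = 4·96 − 9·12 = 276, so p = 276/139.
Then q = (12 − 9·(276/139))/4 = -204/139.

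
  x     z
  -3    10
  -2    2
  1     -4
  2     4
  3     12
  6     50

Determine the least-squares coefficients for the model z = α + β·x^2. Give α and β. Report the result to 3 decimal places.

From the data, Σ1 = 6, Σx^2 = 63, Σx^2·x^2 = 1491.
Moment sums: Σz = 74, Σx^2·z = 2018.
Eliminating β: 1491·(row 1) − 63·(row 2) gives 4977·α = 1491·74 − 63·2018 = -16800, so α = -800/237.
Then β = (2018 − 63·(-800/237))/1491 = 2482/1659.

α = -3.376, β = 1.496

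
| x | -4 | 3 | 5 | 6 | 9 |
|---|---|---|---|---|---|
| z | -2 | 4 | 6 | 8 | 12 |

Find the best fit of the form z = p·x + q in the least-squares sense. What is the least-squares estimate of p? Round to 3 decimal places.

p = 1.051

Sums needed: Σx·x = 167, Σx = 19, Σ1 = 5.
Moment sums: Σx·z = 206, Σz = 28.
AᵀA·[p, q]ᵀ = Aᵀz becomes [[167, 19]; [19, 5]]·[p, q]ᵀ = [206, 28]ᵀ.
Eliminating q: 5·(row 1) − 19·(row 2) gives 474·p = 5·206 − 19·28 = 498, so p = 83/79.
Then q = (28 − 19·(83/79))/5 = 127/79.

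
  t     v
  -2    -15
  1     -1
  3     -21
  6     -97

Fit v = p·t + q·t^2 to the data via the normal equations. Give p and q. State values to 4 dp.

The normal system AᵀA·[p, q]ᵀ = Aᵀv is [[50, 236]; [236, 1394]]·[p, q]ᵀ = [-616, -3742]ᵀ.
Eliminating q: 1394·(row 1) − 236·(row 2) gives 14004·p = 1394·(-616) − 236·(-3742) = 24408, so p = 678/389.
Then q = ((-3742) − 236·(678/389))/1394 = -1159/389.

p = 1.7429, q = -2.9794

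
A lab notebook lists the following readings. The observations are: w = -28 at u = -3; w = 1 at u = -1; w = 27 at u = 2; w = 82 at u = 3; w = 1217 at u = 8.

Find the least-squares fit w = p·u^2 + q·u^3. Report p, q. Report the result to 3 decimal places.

p = 2.952, q = 2.008

Setting ∂/∂p … = 0 gives: 4275·p + 32799·q = 78483;  32799·p + 263667·q = 626289.
(Σu^2·u^2 = 4275, Σu^2·u^3 = 32799, Σu^3·u^3 = 263667, Σu^2·w = 78483, Σu^3·w = 626289.)
Determinant 4275·263667 − 32799² = 51402024.
p = (78483·263667 − 32799·626289)/51402024 = 8429125/2855668; q = (4275·626289 − 32799·78483)/51402024 = 5734531/2855668.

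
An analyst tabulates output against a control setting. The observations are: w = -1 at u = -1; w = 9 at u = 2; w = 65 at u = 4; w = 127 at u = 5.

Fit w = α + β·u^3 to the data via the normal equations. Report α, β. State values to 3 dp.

Normal-equation sums: Σ1 = 4, Σu^3 = 196, Σu^3·u^3 = 19786.
For Mᵀw: Σw = 200, Σu^3·w = 20108.
MᵀM·[α, β]ᵀ = Mᵀw becomes [[4, 196]; [196, 19786]]·[α, β]ᵀ = [200, 20108]ᵀ.
Determinant 4·19786 − 196² = 40728.
α = (200·19786 − 196·20108)/40728 = 668/1697; β = (4·20108 − 196·200)/40728 = 1718/1697.

α = 0.394, β = 1.012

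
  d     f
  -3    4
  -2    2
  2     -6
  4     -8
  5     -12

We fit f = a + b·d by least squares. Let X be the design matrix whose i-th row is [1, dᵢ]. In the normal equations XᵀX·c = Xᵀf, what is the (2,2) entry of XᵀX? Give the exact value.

Row 2 ↔ basis d, column 2 ↔ basis d, so (XᵀX)_{2,2} = Σᵢ (d)·(d) = (-3)·(-3) + (-2)·(-2) + (2)·(2) + (4)·(4) + (5)·(5) = 58.

58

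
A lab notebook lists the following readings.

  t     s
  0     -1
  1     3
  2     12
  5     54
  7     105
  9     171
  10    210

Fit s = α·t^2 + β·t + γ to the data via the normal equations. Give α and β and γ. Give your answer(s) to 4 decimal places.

From the data, Σt^2·t^2 = 19604, Σt^2·t = 2206, Σt^2 = 260, Σt·t = 260, Σt = 34, Σ1 = 7.
Moment sums: Σt^2·s = 41397, Σt·s = 4671, Σs = 554.
Normal equations: [[19604, 2206, 260]; [2206, 260, 34]; [260, 34, 7]]·[α, β, γ]ᵀ = [41397, 4671, 554]ᵀ.
Row-reducing yields α = 125247/63014, β = 70115/63014, γ = -2741/31507.

α = 1.9876, β = 1.1127, γ = -0.0870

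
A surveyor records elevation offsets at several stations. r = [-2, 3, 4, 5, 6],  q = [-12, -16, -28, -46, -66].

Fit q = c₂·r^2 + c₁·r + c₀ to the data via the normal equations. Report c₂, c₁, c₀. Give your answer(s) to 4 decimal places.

c₂ = -2.0048, c₁ = 1.2435, c₀ = -1.4934

With design matrix X, XᵀX = [[2274, 424, 90]; [424, 90, 16]; [90, 16, 5]] and Xᵀq = [-4166, -762, -168]ᵀ.
Solving the 3×3 system (Gaussian elimination) gives c₂ = -17239/8599, c₁ = 10693/8599, c₀ = -12842/8599.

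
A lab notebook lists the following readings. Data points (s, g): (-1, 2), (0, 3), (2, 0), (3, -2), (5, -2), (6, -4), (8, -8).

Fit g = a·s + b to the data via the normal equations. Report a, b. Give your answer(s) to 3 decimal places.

Forming XᵀX = [[139, 23]; [23, 7]] and Xᵀg = [-106, -11]ᵀ gives XᵀX·[a, b]ᵀ = Xᵀg.
Δ = 139·7 − 23² = 444.
a = ((-106)·7 − 23·(-11))/444 = -163/148; b = (139·(-11) − 23·(-106))/444 = 303/148.

a = -1.101, b = 2.047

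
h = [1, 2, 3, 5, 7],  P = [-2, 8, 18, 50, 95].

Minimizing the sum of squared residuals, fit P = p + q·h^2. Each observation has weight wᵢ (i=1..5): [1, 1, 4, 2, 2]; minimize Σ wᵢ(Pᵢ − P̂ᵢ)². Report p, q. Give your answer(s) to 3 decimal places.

The normal system MᵀWM·[p, q]ᵀ = MᵀWP is [[10, 189]; [189, 6393]]·[p, q]ᵀ = [368, 12488]ᵀ.
Δ = 10·6393 − 189² = 28209.
p = (368·6393 − 189·12488)/28209 = -2536/9403; q = (10·12488 − 189·368)/28209 = 55328/28209.

p = -0.270, q = 1.961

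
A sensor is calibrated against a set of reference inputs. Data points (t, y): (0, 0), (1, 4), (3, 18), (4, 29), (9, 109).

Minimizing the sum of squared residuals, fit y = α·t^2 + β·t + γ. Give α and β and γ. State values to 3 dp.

Forming XᵀX = [[6899, 821, 107]; [821, 107, 17]; [107, 17, 5]] and Xᵀy = [9459, 1155, 160]ᵀ gives XᵀX·[α, β, γ]ᵀ = Xᵀy.
Row-reducing yields α = 523/528, β = 1697/528, γ = -1/8.

α = 0.991, β = 3.214, γ = -0.125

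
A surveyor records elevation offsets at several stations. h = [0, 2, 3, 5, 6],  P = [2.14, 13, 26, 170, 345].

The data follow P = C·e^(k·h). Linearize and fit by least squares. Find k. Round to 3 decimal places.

Taking logs, ln P = k·h + ln C, so regress ln P on h.
XᵀX = [[74.0000, 16.0000]; [16.0000, 5]], rhs = [75.6444, 17.5632]ᵀ  (here Σh = 16.0000, Σ(h)² = 74.0000, Σln P = 17.5632, Σh·ln P = 75.6444).
Solving (det = 114.0000): k = 0.85273, ln C = 0.78391.

k = 0.853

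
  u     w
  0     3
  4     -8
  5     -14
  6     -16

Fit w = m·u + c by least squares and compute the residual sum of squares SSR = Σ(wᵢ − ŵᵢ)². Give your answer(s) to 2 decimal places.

SSR = 4.02

Entries of XᵀX: Σu·u = 77, Σu = 15, Σ1 = 4.
And Σu·w = -198, Σw = -35.
So XᵀX·[m, c]ᵀ = Xᵀw: [[77, 15]; [15, 4]]·[m, c]ᵀ = [-198, -35]ᵀ.
det = 77·4 − 15² = 83.
m = ((-198)·4 − 15·(-35))/83 = -267/83; c = (77·(-35) − 15·(-198))/83 = 275/83.
Residuals: -26/83, 129/83, -102/83, -1/83; SSR = 334/83.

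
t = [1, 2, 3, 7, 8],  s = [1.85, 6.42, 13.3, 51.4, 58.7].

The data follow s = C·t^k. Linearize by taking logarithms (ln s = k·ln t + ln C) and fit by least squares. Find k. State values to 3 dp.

k = 1.668

Linearized form: ln s = k·ln t + ln C. From the 5 transformed points,
Σln t = 5.8171, Σ(ln t)² = 9.7980, Σln s = 13.0744, Σln t·ln s = 20.2664.
Equations: 9.7980·k + 5.8171·ln C = 20.2664;  5.8171·k + 5·ln C = 13.0744.
Δ = 9.7980·5 − (5.8171)² = 15.1514; k = (20.2664·5 − 5.8171·13.0744)/15.1514 = 1.66825, ln C = (9.7980·13.0744 − 5.8171·20.2664)/15.1514 = 0.67401.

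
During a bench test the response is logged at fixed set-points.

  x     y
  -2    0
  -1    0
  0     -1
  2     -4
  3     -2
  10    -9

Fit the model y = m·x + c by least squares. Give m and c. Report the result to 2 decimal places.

From the data, Σx·x = 118, Σx = 12, Σ1 = 6.
And Σx·y = -104, Σy = -16.
Determinant 118·6 − 12² = 564.
m = ((-104)·6 − 12·(-16))/564 = -36/47; c = (118·(-16) − 12·(-104))/564 = -160/141.

m = -0.77, c = -1.13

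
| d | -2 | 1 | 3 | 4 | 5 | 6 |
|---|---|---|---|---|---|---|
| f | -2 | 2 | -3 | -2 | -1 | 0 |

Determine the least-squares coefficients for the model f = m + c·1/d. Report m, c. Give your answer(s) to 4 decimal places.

m = -1.5825, c = 2.4102

Setting ∂/∂m … = 0 gives: 6·m + (29/20)·c = -6;  (29/20)·m + (5369/3600)·c = 13/10.
(Σ1 = 6, Σ1/d = 29/20, Σ1/d·1/d = 5369/3600, Σf = -6, Σ1/d·f = 13/10.)
Determinant 6·(5369/3600) − (29/20)² = 1643/240.
m = ((-6)·(5369/3600) − (29/20)·(13/10))/(1643/240) = -2600/1643; c = (6·(13/10) − (29/20)·(-6))/(1643/240) = 3960/1643.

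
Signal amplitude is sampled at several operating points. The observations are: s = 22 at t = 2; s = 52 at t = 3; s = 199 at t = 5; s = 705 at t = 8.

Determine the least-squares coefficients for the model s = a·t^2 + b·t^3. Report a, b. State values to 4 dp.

a = 2.8663, b = 1.0186

Setting ∂/∂a … = 0 gives: 4818·a + 36168·b = 50651;  36168·a + 278562·b = 387415.
(Σt^2·t^2 = 4818, Σt^2·t^3 = 36168, Σt^3·t^3 = 278562, Σt^2·s = 50651, Σt^3·s = 387415.)
Eliminating b: 278562·(row 1) − 36168·(row 2) gives 33987492·a = 278562·50651 − 36168·387415 = 97418142, so a = 5412119/1888194.
Then b = (387415 − 36168·(5412119/1888194))/278562 = 58283/57218.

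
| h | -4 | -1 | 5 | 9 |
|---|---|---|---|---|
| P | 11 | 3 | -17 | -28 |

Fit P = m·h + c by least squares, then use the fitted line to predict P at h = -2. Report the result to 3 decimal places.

P̂ = 5.248

With design matrix X, XᵀX = [[123, 9]; [9, 4]] and XᵀP = [-384, -31]ᵀ.
Eliminating c: 4·(row 1) − 9·(row 2) gives 411·m = 4·(-384) − 9·(-31) = -1257, so m = -419/137.
Then c = ((-31) − 9·(-419/137))/4 = -119/137.
At h = -2: P̂ = (-419/137)·(-2) + (-119/137)·(1) = 719/137.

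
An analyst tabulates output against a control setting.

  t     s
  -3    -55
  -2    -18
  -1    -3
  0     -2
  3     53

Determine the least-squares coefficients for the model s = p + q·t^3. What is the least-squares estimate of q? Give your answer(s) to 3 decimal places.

q = 2.003

MᵀM·[p, q]ᵀ = Mᵀs reads: 5·p + (-9)·q = -25;  (-9)·p + 1523·q = 3063.
(Σ1 = 5, Σt^3 = -9, Σt^3·t^3 = 1523, Σs = -25, Σt^3·s = 3063.)
Eliminating q: 1523·(row 1) − (-9)·(row 2) gives 7534·p = 1523·(-25) − (-9)·3063 = -10508, so p = -5254/3767.
Then q = (3063 − (-9)·(-5254/3767))/1523 = 7545/3767.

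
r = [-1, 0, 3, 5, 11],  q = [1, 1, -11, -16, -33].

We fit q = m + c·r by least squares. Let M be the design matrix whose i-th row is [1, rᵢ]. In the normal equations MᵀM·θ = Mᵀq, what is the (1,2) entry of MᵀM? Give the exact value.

18

Row 1 ↔ basis 1, column 2 ↔ basis r, so (MᵀM)_{1,2} = Σᵢ r = (1)·(-1) + (1)·(0) + (1)·(3) + (1)·(5) + (1)·(11) = 18.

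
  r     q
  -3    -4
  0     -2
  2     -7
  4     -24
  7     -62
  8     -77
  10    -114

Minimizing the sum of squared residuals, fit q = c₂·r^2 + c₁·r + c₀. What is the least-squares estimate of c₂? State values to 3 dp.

With design matrix X, XᵀX = [[16850, 1900, 242]; [1900, 242, 28]; [242, 28, 7]] and Xᵀq = [-19814, -2288, -290]ᵀ.
Solving the 3×3 system (Gaussian elimination) gives c₂ = -387067/409953, c₁ = -782158/409953, c₀ = -157892/136651.

c₂ = -0.944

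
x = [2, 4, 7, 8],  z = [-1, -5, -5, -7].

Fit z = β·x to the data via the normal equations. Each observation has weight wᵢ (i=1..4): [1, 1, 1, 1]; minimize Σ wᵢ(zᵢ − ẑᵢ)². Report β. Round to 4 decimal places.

β = -0.8496

Sums needed: Σwᵢ·x·x = 133.
Right-hand side: Σwᵢ·x·z = -113.
β = (-113)/133 = -0.849624.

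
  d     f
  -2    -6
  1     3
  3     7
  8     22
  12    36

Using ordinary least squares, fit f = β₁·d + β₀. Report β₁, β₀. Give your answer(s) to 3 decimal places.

β₁ = 2.965, β₀ = -0.645

From the data, Σd·d = 222, Σd = 22, Σ1 = 5.
And Σd·f = 644, Σf = 62.
Normal equations: [[222, 22]; [22, 5]]·[β₁, β₀]ᵀ = [644, 62]ᵀ.
Δ = 222·5 − 22² = 626.
β₁ = (644·5 − 22·62)/626 = 928/313; β₀ = (222·62 − 22·644)/626 = -202/313.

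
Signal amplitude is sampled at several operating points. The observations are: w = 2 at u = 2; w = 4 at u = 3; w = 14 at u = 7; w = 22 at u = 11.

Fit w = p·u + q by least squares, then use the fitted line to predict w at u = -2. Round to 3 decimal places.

Compute the Gram sums: Σu·u = 183, Σu = 23, Σ1 = 4.
Moment sums: Σu·w = 356, Σw = 42.
So AᵀA·[p, q]ᵀ = Aᵀw: [[183, 23]; [23, 4]]·[p, q]ᵀ = [356, 42]ᵀ.
Δ = 183·4 − 23² = 203.
p = (356·4 − 23·42)/203 = 458/203; q = (183·42 − 23·356)/203 = -502/203.
At u = -2: ŵ = (458/203)·(-2) + (-502/203)·(1) = -1418/203.

ŵ = -6.985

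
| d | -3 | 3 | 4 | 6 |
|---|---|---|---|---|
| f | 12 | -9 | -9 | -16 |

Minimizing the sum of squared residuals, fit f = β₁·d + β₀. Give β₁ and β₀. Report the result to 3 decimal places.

β₁ = -3.111, β₀ = 2.278

The normal system MᵀM·[β₁, β₀]ᵀ = Mᵀf is [[70, 10]; [10, 4]]·[β₁, β₀]ᵀ = [-195, -22]ᵀ.
Δ = 70·4 − 10² = 180.
β₁ = ((-195)·4 − 10·(-22))/180 = -28/9; β₀ = (70·(-22) − 10·(-195))/180 = 41/18.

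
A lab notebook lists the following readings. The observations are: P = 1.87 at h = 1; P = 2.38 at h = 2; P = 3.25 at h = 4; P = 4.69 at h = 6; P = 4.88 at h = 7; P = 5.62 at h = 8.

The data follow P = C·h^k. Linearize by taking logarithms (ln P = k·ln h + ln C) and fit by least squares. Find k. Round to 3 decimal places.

k = 0.531

With ln Pᵢ as the transformed response and ln hᵢ as the regressor:
Σln h = 7.8966, Σ(ln h)² = 13.7233, Σln P = 7.5286, Σln h·ln P = 11.6784.
Equations: 13.7233·k + 7.8966·ln C = 11.6784;  7.8966·k + 6·ln C = 7.5286.
Solving (det = 19.9843): k = 0.53143, ln C = 0.55535.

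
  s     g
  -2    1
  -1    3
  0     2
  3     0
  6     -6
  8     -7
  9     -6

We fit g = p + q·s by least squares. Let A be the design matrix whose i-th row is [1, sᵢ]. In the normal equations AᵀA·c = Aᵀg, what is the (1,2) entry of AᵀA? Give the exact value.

Row 1 ↔ basis 1, column 2 ↔ basis s, so (AᵀA)_{1,2} = Σᵢ s = (1)·(-2) + (1)·(-1) + (1)·(0) + (1)·(3) + (1)·(6) + (1)·(8) + (1)·(9) = 23.

23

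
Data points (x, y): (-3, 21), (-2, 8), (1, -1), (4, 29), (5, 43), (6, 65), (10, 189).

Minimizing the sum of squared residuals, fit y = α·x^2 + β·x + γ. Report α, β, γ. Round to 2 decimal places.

α = 2.00, β = -1.01, γ = -1.04

Sums needed: Σx^2·x^2 = 12275, Σx^2·x = 1371, Σx^2 = 191, Σx·x = 191, Σx = 21, Σ1 = 7.
Moment sums: Σx^2·y = 22999, Σx·y = 2531, Σy = 354.
Normal equations: [[12275, 1371, 191]; [1371, 191, 21]; [191, 21, 7]]·[α, β, γ]ᵀ = [22999, 2531, 354]ᵀ.
Row-reducing yields α = 1873339/935602, β = -941603/935602, γ = -487927/467801.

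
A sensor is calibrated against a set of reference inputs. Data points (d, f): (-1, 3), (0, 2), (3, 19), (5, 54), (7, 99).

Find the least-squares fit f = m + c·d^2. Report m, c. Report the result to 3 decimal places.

Normal-equation sums: Σ1 = 5, Σd^2 = 84, Σd^2·d^2 = 3108.
And Σf = 177, Σd^2·f = 6375.
MᵀM·[m, c]ᵀ = Mᵀf becomes [[5, 84]; [84, 3108]]·[m, c]ᵀ = [177, 6375]ᵀ.
Eliminating c: 3108·(row 1) − 84·(row 2) gives 8484·m = 3108·177 − 84·6375 = 14616, so m = 174/101.
Then c = (6375 − 84·(174/101))/3108 = 5669/2828.

m = 1.723, c = 2.005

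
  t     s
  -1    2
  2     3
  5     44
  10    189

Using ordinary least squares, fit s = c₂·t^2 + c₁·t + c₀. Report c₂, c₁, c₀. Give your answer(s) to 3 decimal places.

Compute the Gram sums: Σt^2·t^2 = 10642, Σt^2·t = 1132, Σt^2 = 130, Σt·t = 130, Σt = 16, Σ1 = 4.
And Σt^2·s = 20014, Σt·s = 2114, Σs = 238.
Normal equations: [[10642, 1132, 130]; [1132, 130, 16]; [130, 16, 4]]·[c₂, c₁, c₀]ᵀ = [20014, 2114, 238]ᵀ.
Solving the 3×3 system (Gaussian elimination) gives c₂ = 5515/2721, c₁ = -3233/2721, c₀ = -4406/2721.

c₂ = 2.027, c₁ = -1.188, c₀ = -1.619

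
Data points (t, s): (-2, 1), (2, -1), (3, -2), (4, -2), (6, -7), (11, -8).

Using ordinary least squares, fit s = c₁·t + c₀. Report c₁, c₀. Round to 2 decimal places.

The normal system AᵀA·[c₁, c₀]ᵀ = Aᵀs is [[190, 24]; [24, 6]]·[c₁, c₀]ᵀ = [-148, -19]ᵀ.
Eliminating c₀: 6·(row 1) − 24·(row 2) gives 564·c₁ = 6·(-148) − 24·(-19) = -432, so c₁ = -36/47.
Then c₀ = ((-19) − 24·(-36/47))/6 = -29/282.

c₁ = -0.77, c₀ = -0.10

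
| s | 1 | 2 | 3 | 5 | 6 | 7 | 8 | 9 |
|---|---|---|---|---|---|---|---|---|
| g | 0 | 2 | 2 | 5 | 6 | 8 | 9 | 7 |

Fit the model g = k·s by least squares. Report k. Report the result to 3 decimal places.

The normal equations are: 269·k = 262.
Hence k = 262 / 269 ≈ 0.973978.

k = 0.974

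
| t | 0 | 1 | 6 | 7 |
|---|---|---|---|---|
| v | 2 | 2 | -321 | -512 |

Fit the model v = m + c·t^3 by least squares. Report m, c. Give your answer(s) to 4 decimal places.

Forming AᵀA = [[4, 560]; [560, 164306]] and Aᵀv = [-829, -244950]ᵀ gives AᵀA·[m, c]ᵀ = Aᵀv.
Determinant 4·164306 − 560² = 343624.
m = ((-829)·164306 − 560·(-244950))/343624 = 481163/171812; c = (4·(-244950) − 560·(-829))/343624 = -64445/42953.

m = 2.8005, c = -1.5004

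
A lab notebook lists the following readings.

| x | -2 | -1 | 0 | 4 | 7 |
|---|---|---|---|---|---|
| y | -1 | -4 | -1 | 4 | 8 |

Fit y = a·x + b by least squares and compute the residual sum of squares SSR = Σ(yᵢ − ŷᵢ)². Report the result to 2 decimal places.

Compute the Gram sums: Σx·x = 70, Σx = 8, Σ1 = 5.
For Mᵀy: Σx·y = 78, Σy = 6.
Determinant 70·5 − 8² = 286.
a = (78·5 − 8·6)/286 = 171/143; b = (70·6 − 8·78)/286 = -102/143.
Residuals: 301/143, -23/11, -41/143, -10/143, 49/143; SSR = 1288/143.

SSR = 9.01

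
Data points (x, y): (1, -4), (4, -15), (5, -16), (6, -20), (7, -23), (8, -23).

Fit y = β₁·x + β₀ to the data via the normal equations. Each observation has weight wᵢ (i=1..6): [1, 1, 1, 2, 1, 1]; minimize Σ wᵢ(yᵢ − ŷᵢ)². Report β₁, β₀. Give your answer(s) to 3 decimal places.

β₁ = -2.845, β₀ = -2.245

With design matrix A, AᵀWA = [[227, 37]; [37, 7]] and AᵀWy = [-729, -121]ᵀ.
Eliminating β₀: 7·(row 1) − 37·(row 2) gives 220·β₁ = 7·(-729) − 37·(-121) = -626, so β₁ = -313/110.
Then β₀ = ((-121) − 37·(-313/110))/7 = -247/110.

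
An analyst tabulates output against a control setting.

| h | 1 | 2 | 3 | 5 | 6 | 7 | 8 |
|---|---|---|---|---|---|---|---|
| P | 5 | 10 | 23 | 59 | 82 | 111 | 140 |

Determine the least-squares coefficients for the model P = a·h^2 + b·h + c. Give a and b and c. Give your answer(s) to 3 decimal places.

a = 1.971, b = 1.864, c = -0.043

XᵀX·[a, b, c]ᵀ = XᵀP reads: 8516·a + 1232·b + 188·c = 19078;  1232·a + 188·b + 32·c = 2778;  188·a + 32·b + 7·c = 430.
Solving the 3×3 system (Gaussian elimination) gives a = 10019/5082, b = 9475/5082, c = -36/847.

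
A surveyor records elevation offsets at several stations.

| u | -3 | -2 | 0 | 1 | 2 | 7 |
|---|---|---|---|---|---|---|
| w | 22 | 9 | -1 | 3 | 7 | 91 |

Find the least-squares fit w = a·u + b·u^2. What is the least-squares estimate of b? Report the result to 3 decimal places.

b = 1.997

Forming AᵀA = [[67, 317]; [317, 2515]] and Aᵀw = [570, 4724]ᵀ gives AᵀA·[a, b]ᵀ = Aᵀw.
Eliminating b: 2515·(row 1) − 317·(row 2) gives 68016·a = 2515·570 − 317·4724 = -63958, so a = -31979/34008.
Then b = (4724 − 317·(-31979/34008))/2515 = 67909/34008.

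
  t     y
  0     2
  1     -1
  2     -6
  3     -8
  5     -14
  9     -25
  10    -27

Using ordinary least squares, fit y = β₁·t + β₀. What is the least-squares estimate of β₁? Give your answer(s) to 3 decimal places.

The normal system AᵀA·[β₁, β₀]ᵀ = Aᵀy is [[220, 30]; [30, 7]]·[β₁, β₀]ᵀ = [-602, -79]ᵀ.
Determinant 220·7 − 30² = 640.
β₁ = ((-602)·7 − 30·(-79))/640 = -461/160; β₀ = (220·(-79) − 30·(-602))/640 = 17/16.

β₁ = -2.881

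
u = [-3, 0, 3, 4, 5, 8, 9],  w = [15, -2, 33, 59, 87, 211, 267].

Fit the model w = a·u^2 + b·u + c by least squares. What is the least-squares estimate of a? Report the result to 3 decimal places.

a = 2.967

Compute the Gram sums: Σu^2·u^2 = 11700, Σu^2·u = 1430, Σu^2 = 204, Σu·u = 204, Σu = 26, Σ1 = 7.
And Σu^2·w = 38682, Σu·w = 4816, Σw = 670.
Normal equations: [[11700, 1430, 204]; [1430, 204, 26]; [204, 26, 7]]·[a, b, c]ᵀ = [38682, 4816, 670]ᵀ.
Inverting the 3×3 Gram matrix, [a, b, c]ᵀ = [863162/290969, 902163/290969, -656008/290969]ᵀ.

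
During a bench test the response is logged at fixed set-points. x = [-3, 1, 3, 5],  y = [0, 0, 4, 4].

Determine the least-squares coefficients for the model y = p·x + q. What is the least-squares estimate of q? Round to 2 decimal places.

The normal equations are: 44·p + 6·q = 32;  6·p + 4·q = 8.
Eliminating q: 4·(row 1) − 6·(row 2) gives 140·p = 4·32 − 6·8 = 80, so p = 4/7.
Then q = (8 − 6·(4/7))/4 = 8/7.

q = 1.14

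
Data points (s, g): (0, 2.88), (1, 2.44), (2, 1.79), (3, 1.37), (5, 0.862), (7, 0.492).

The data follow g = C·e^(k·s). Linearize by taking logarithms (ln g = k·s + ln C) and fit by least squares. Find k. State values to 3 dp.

Let Y = ln g. Fitting Y = k·s + ln C by least squares:
Over the data: Σs = 18.0000, Σ(s)² = 88.0000, Σln g = 1.9890, Σs·ln g = -2.7066.
Normal system: [[88.0000, 18.0000]; [18.0000, 6]]·[k, ln C]ᵀ = [-2.7066, 1.9890]ᵀ.
Δ = 88.0000·6 − (18.0000)² = 204.0000; k = (-2.7066·6 − 18.0000·1.9890)/204.0000 = -0.25511, ln C = (88.0000·1.9890 − 18.0000·-2.7066)/204.0000 = 1.09683.

k = -0.255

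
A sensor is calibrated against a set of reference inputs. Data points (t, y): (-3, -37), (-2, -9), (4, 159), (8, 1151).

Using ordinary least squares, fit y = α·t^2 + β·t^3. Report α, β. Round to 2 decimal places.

α = 1.90, β = 2.01

AᵀA·[α, β]ᵀ = Aᵀy reads: 4449·α + 33517·β = 75839;  33517·α + 267033·β = 600559.
(Σt^2·t^2 = 4449, Σt^2·t^3 = 33517, Σt^3·t^3 = 267033, Σt^2·y = 75839, Σt^3·y = 600559.)
Δ = 4449·267033 − 33517² = 64640528.
α = (75839·267033 − 33517·600559)/64640528 = 30644921/16160132; β = (4449·600559 − 33517·75839)/64640528 = 32497807/16160132.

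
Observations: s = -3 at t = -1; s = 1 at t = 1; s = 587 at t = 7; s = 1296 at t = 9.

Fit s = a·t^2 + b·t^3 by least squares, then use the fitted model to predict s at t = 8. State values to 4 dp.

ŝ = 895.4388

With design matrix X, XᵀX = [[8964, 75856]; [75856, 649092]] and Xᵀs = [133737, 1146129]ᵀ.
Determinant 8964·649092 − 75856² = 64327952.
a = (133737·649092 − 75856·1146129)/64327952 = -33286155/16081988; b = (8964·1146129 − 75856·133737)/64327952 = 32286621/16081988.
At t = 8: ŝ = (-33286155/16081988)·(64) + (32286621/16081988)·(512) = 3600109008/4020497.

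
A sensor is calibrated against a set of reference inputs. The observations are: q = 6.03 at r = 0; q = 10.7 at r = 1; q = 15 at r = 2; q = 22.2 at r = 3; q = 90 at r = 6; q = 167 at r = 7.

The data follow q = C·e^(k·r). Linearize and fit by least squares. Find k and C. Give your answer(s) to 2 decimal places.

k = 0.46, C = 6.10

With ln qᵢ as the transformed response and rᵢ as the regressor:
Σr = 19.0000, Σ(r)² = 99.0000, Σln q = 19.5929, Σr·ln q = 79.9114.
Equations: 99.0000·k + 19.0000·ln C = 79.9114;  19.0000·k + 6·ln C = 19.5929.
Δ = 99.0000·6 − (19.0000)² = 233.0000; k = (79.9114·6 − 19.0000·19.5929)/233.0000 = 0.46010, ln C = (99.0000·19.5929 − 19.0000·79.9114)/233.0000 = 1.80851, so C = exp(1.80851) = 6.10137.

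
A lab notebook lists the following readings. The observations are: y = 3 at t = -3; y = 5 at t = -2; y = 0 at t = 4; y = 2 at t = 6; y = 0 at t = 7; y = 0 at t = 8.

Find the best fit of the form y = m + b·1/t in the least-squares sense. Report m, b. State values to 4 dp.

MᵀM·[m, b]ᵀ = Mᵀy reads: 6·m + (-25/168)·b = 10;  (-25/168)·m + (13757/28224)·b = -19/6.
Eliminating b: (13757/28224)·(row 1) − (-25/168)·(row 2) gives (81917/28224)·m = (13757/28224)·10 − (-25/168)·(-19/6) = 62135/14112, so m = 124270/81917.
Then b = ((-19/6) − (-25/168)·(124270/81917))/(13757/28224) = -494256/81917.

m = 1.5170, b = -6.0336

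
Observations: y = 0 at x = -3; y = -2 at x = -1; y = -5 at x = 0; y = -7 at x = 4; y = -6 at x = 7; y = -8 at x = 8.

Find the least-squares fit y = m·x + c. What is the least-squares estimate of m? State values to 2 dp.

m = -0.61

Setting ∂/∂m … = 0 gives: 139·m + 15·c = -132;  15·m + 6·c = -28.
det = 139·6 − 15² = 609.
m = ((-132)·6 − 15·(-28))/609 = -124/203; c = (139·(-28) − 15·(-132))/609 = -1912/609.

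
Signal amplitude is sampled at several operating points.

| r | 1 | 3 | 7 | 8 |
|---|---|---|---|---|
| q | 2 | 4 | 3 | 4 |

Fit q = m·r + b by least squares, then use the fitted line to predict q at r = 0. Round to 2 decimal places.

Setting ∂/∂m … = 0 gives: 123·m + 19·b = 67;  19·m + 4·b = 13.
(Σr·r = 123, Σr = 19, Σ1 = 4, Σr·q = 67, Σq = 13.)
det = 123·4 − 19² = 131.
m = (67·4 − 19·13)/131 = 21/131; b = (123·13 − 19·67)/131 = 326/131.
At r = 0: q̂ = (21/131)·(0) + (326/131)·(1) = 326/131.

q̂ = 2.49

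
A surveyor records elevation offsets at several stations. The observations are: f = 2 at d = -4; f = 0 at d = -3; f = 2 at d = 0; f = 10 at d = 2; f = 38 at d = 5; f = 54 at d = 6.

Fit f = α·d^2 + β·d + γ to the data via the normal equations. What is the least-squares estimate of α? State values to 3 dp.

α = 0.912

Compute the Gram sums: Σd^2·d^2 = 2274, Σd^2·d = 258, Σd^2 = 90, Σd·d = 90, Σd = 6, Σ1 = 6.
For Aᵀf: Σd^2·f = 2966, Σd·f = 526, Σf = 106.
Normal equations: [[2274, 258, 90]; [258, 90, 6]; [90, 6, 6]]·[α, β, γ]ᵀ = [2966, 526, 106]ᵀ.
Solving the 3×3 system (Gaussian elimination) gives α = 134/147, β = 467/147, γ = 40/49.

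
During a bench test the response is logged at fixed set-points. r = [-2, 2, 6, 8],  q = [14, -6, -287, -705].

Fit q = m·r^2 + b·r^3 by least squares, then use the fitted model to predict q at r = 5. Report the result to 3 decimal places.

The normal equations are: 5424·m + 40544·b = -55420;  40544·m + 308928·b = -423112.
det = 5424·308928 − 40544² = 31809536.
m = ((-55420)·308928 − 40544·(-423112))/31809536 = 66139/62128; b = (5424·(-423112) − 40544·(-55420))/31809536 = -187543/124256.
At r = 5: q̂ = (66139/62128)·(25) + (-187543/124256)·(125) = -20135925/124256.

q̂ = -162.052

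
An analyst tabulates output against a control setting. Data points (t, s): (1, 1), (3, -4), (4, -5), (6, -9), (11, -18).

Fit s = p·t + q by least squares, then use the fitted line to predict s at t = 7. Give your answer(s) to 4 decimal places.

From the data, Σt·t = 183, Σt = 25, Σ1 = 5.
And Σt·s = -283, Σs = -35.
det = 183·5 − 25² = 290.
p = ((-283)·5 − 25·(-35))/290 = -54/29; q = (183·(-35) − 25·(-283))/290 = 67/29.
At t = 7: ŝ = (-54/29)·(7) + (67/29)·(1) = -311/29.

ŝ = -10.7241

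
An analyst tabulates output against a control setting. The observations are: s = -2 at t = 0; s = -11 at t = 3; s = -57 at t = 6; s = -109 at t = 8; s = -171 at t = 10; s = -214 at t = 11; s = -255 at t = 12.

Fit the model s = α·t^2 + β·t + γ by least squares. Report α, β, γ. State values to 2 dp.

α = -1.98, β = 2.66, γ = -1.75

Sums needed: Σt^2·t^2 = 50850, Σt^2·t = 4814, Σt^2 = 474, Σt·t = 474, Σt = 50, Σ1 = 7.
Moment sums: Σt^2·s = -88841, Σt·s = -8371, Σs = -819.
Normal equations: [[50850, 4814, 474]; [4814, 474, 50]; [474, 50, 7]]·[α, β, γ]ᵀ = [-88841, -8371, -819]ᵀ.
Row-reducing yields α = -131396/66269, β = 352685/132538, γ = -115676/66269.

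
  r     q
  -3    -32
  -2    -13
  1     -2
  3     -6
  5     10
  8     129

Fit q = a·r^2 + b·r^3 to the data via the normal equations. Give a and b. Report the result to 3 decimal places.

Forming AᵀA = [[4900, 35862]; [35862, 279292]] and Aᵀq = [8110, 68102]ᵀ gives AᵀA·[a, b]ᵀ = Aᵀq.
det = 4900·279292 − 35862² = 82447756.
a = (8110·279292 − 35862·68102)/82447756 = -44303951/20611939; b = (4900·68102 − 35862·8110)/82447756 = 10714745/20611939.

a = -2.149, b = 0.520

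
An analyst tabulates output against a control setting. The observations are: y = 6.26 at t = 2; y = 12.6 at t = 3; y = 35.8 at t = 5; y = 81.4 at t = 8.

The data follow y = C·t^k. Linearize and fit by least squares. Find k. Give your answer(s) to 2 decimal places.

k = 1.87

Taking logs, ln y = k·ln t + ln C, so regress ln y on ln t.
Σln t = 5.4806, Σ(ln t)² = 8.6018, Σln y = 12.3452, Σln t·ln y = 18.9616.
Equations: 8.6018·k + 5.4806·ln C = 18.9616;  5.4806·k + 4·ln C = 12.3452.
Slope k = (n·Σln t·ln y − Σln t·Σln y)/(n·Σ(ln t)² − (Σln t)²) = (4·18.9616 − 5.4806·12.3452)/4.3697 = 1.87359; ln C = (Σln y − k·Σln t)/n = 0.51919.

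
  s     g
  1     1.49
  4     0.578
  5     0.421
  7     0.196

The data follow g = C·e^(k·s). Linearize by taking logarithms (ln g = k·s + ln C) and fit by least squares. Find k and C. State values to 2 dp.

k = -0.34, C = 2.15

With ln gᵢ as the transformed response and sᵢ as the regressor:
Σs = 17.0000, Σ(s)² = 91.0000, Σln g = -2.6442, Σs·ln g = -17.5270.
Equations: 91.0000·k + 17.0000·ln C = -17.5270;  17.0000·k + 4·ln C = -2.6442.
Slope k = (n·Σs·ln g − Σs·Σln g)/(n·Σ(s)² − (Σs)²) = (4·-17.5270 − 17.0000·-2.6442)/75.0000 = -0.33543; ln C = (Σln g − k·Σs)/n = 0.76454, so C = exp(0.76454) = 2.14801.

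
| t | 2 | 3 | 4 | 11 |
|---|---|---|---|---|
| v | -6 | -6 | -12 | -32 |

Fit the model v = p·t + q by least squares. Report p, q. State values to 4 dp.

Sums needed: Σt·t = 150, Σt = 20, Σ1 = 4.
For Mᵀv: Σt·v = -430, Σv = -56.
Normal equations: [[150, 20]; [20, 4]]·[p, q]ᵀ = [-430, -56]ᵀ.
Eliminating q: 4·(row 1) − 20·(row 2) gives 200·p = 4·(-430) − 20·(-56) = -600, so p = -3.
Then q = ((-56) − 20·(-3))/4 = 1.

p = -3.0000, q = 1.0000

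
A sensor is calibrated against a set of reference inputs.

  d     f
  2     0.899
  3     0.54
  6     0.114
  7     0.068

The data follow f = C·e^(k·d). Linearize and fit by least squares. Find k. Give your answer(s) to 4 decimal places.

Linearized form: ln f = k·d + ln C. From the 4 transformed points,
Σd = 18.0000, Σ(d)² = 98.0000, Σln f = -5.5825, Σd·ln f = -33.9086.
Equations: 98.0000·k + 18.0000·ln C = -33.9086;  18.0000·k + 4·ln C = -5.5825.
Slope k = (n·Σd·ln f − Σd·Σln f)/(n·Σ(d)² − (Σd)²) = (4·-33.9086 − 18.0000·-5.5825)/68.0000 = -0.51691; ln C = (Σln f − k·Σd)/n = 0.93049.

k = -0.5169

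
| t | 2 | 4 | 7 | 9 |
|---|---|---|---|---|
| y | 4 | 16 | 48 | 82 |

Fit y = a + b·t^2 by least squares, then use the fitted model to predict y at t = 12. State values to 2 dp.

ŷ = 144.94

The normal system XᵀX·[a, b]ᵀ = Xᵀy is [[4, 150]; [150, 9234]]·[a, b]ᵀ = [150, 9266]ᵀ.
det = 4·9234 − 150² = 14436.
a = (150·9234 − 150·9266)/14436 = -400/1203; b = (4·9266 − 150·150)/14436 = 3641/3609.
At t = 12: ŷ = (-400/1203)·(1) + (3641/3609)·(144) = 174368/1203.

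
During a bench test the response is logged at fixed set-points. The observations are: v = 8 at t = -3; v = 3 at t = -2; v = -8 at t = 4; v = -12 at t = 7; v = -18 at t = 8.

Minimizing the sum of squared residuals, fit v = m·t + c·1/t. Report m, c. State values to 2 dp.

m = -2.05, c = 0.28

Normal-equation sums: Σt·t = 142, Σt·1/t = 5, Σ1/t·1/t = 12973/28224.
Right-hand side: Σt·v = -290, Σ1/t·v = -851/84.
Eliminating c: (12973/28224)·(row 1) − 5·(row 2) gives (568283/14112)·m = (12973/28224)·(-290) − 5·(-851/84) = -1166245/14112, so m = -1166245/568283.
Then c = ((-851/84) − 5·(-1166245/568283))/(12973/28224) = 160944/568283.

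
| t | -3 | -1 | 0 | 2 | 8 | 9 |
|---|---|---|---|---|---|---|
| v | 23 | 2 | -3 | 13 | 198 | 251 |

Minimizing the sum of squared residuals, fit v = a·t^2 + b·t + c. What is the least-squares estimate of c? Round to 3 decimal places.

From the data, Σt^2·t^2 = 10755, Σt^2·t = 1221, Σt^2 = 159, Σt·t = 159, Σt = 15, Σ1 = 6.
Right-hand side: Σt^2·v = 33264, Σt·v = 3798, Σv = 484.
Normal equations: [[10755, 1221, 159]; [1221, 159, 15]; [159, 15, 6]]·[a, b, c]ᵀ = [33264, 3798, 484]ᵀ.
Inverting the 3×3 Gram matrix, [a, b, c]ᵀ = [13037/4320, 32903/38880, -27631/19440]ᵀ.

c = -1.421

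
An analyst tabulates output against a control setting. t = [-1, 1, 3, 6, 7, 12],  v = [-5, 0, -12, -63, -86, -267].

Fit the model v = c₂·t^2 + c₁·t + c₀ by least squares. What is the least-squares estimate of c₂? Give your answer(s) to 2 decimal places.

Entries of XᵀX: Σt^2·t^2 = 24516, Σt^2·t = 2314, Σt^2 = 240, Σt·t = 240, Σt = 28, Σ1 = 6.
And Σt^2·v = -45043, Σt·v = -4215, Σv = -433.
Solving the 3×3 system (Gaussian elimination) gives c₂ = -205507/102590, c₁ = 185293/102590, c₀ = -47999/102590.

c₂ = -2.00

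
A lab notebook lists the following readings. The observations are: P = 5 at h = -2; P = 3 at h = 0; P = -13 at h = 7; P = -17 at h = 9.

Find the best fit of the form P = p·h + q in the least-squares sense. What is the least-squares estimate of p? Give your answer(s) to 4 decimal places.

With design matrix A, AᵀA = [[134, 14]; [14, 4]] and AᵀP = [-254, -22]ᵀ.
Δ = 134·4 − 14² = 340.
p = ((-254)·4 − 14·(-22))/340 = -177/85; q = (134·(-22) − 14·(-254))/340 = 152/85.

p = -2.0824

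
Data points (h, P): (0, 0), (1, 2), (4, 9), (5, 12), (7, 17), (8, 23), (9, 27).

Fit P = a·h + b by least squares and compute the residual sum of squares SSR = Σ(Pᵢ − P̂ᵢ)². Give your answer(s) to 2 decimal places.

From the data, Σh·h = 236, Σh = 34, Σ1 = 7.
For MᵀP: Σh·P = 644, ΣP = 90.
So MᵀM·[a, b]ᵀ = MᵀP: [[236, 34]; [34, 7]]·[a, b]ᵀ = [644, 90]ᵀ.
det = 236·7 − 34² = 496.
a = (644·7 − 34·90)/496 = 181/62; b = (236·90 − 34·644)/496 = -41/31.
Residuals: 41/31, 25/62, -42/31, -79/62, -131/62, 30/31, 127/62; SSR = 464/31.

SSR = 14.97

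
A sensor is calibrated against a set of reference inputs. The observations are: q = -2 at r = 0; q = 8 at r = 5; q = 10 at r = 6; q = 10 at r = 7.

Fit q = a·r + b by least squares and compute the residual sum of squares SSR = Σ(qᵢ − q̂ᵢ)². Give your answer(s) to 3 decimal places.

SSR = 2.138

Forming XᵀX = [[110, 18]; [18, 4]] and Xᵀq = [170, 26]ᵀ gives XᵀX·[a, b]ᵀ = Xᵀq.
Determinant 110·4 − 18² = 116.
a = (170·4 − 18·26)/116 = 53/29; b = (110·26 − 18·170)/116 = -50/29.
Residuals: -8/29, 17/29, 22/29, -31/29; SSR = 62/29.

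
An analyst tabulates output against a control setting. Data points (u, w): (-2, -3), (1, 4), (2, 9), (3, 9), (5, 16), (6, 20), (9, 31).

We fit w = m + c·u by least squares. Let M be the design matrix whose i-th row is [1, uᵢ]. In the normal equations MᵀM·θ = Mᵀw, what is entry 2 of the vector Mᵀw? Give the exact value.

534

Entry 2 ↔ basis u, so (Mᵀw)_{2} = Σᵢ (u)·wᵢ = (-2)·(-3) + (1)·(4) + (2)·(9) + (3)·(9) + (5)·(16) + (6)·(20) + (9)·(31) = 534.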